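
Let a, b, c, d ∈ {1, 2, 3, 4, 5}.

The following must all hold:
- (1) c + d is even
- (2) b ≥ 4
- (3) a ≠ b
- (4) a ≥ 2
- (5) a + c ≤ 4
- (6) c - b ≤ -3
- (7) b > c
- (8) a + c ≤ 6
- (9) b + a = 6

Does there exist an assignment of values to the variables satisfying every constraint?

Setting (a, b, c, d) = (2, 4, 1, 1) satisfies everything: constraint 5: a + c = 3; constraint 6: c - b = -3, and the others follow.

Satisfiable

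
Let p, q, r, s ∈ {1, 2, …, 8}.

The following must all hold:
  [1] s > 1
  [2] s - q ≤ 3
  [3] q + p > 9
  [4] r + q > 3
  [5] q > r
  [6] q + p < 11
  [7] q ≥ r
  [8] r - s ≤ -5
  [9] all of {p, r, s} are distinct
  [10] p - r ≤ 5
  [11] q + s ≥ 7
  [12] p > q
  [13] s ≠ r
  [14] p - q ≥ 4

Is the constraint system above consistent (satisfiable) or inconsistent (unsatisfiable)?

Unsatisfiable

Constraints 2, 8, 10, and 14 give p − q ≥ 4, q − s ≥ -3, s − r ≥ 5, r − p ≥ -5.
Adding all 4 inequalities: the left sides telescope to 0, and the right sides sum to 4 + (-3) + 5 + (-5) = 1. So 0 ≥ 1, which is false.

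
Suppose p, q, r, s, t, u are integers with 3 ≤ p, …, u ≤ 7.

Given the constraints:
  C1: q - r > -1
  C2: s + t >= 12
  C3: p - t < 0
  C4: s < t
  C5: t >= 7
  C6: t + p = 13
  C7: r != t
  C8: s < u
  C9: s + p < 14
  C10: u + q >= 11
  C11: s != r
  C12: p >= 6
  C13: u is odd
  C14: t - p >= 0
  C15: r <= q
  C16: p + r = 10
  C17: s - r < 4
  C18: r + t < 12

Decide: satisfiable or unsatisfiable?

Satisfiable

Try p = 6, q = 6, r = 4, s = 5, t = 7, u = 7.
Check constraint 1: q - r = 2; constraint 2: s + t = 12. The remaining constraints are straightforward to verify.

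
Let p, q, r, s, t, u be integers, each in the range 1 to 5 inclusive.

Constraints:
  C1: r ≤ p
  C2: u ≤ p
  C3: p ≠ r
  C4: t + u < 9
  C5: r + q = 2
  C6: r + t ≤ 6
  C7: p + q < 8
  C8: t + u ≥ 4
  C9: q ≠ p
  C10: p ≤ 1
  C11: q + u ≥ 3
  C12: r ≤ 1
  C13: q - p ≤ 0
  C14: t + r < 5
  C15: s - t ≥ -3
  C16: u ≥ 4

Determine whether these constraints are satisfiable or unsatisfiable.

Unsatisfiable

From constraints 2 and 16: p ≥ u and u ≥ 4, so p ≥ 4. From constraint 10: p ≤ 1. But 1 < 4, so no value of p works.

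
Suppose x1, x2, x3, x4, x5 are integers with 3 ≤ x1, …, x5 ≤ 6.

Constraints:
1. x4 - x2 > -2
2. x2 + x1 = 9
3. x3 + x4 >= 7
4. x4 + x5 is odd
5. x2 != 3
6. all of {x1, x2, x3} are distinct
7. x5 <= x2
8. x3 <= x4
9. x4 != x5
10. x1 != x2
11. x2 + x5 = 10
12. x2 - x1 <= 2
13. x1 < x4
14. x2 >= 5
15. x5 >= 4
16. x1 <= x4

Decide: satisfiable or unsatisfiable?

Setting (x1, x2, x3, x4, x5) = (4, 5, 3, 6, 5) satisfies everything: constraint 1: x4 - x2 = 1; constraint 2: x2 + x1 = 9, and the others follow.

Satisfiable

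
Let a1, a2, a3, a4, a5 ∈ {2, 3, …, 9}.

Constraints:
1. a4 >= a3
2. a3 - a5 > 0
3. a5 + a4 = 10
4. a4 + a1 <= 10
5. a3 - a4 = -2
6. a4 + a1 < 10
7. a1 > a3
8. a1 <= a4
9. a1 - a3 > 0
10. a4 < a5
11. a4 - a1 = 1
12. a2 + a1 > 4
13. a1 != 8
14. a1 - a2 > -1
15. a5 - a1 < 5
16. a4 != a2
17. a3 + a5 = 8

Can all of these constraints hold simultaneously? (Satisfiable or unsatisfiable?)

Unsatisfiable

Constraints 2, 8, 9, and 10 give a5 < a3, a3 < a1, a1 ≤ a4, a4 < a5. Chaining: a5 < a3 < a1 ≤ a4 < a5, which forces a5 < a5 — impossible.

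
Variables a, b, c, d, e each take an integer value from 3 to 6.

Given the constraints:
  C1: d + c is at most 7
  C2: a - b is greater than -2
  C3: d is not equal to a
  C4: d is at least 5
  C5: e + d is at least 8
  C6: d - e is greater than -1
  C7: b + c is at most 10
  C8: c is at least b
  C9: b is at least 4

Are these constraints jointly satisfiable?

From constraint 4: d ≥ 5. From constraints 8 and 9: c ≥ b ≥ 4. Hence d + c ≥ 9. But constraint 1 requires d + c ≤ 7, and 7 < 9. Contradiction.

Unsatisfiable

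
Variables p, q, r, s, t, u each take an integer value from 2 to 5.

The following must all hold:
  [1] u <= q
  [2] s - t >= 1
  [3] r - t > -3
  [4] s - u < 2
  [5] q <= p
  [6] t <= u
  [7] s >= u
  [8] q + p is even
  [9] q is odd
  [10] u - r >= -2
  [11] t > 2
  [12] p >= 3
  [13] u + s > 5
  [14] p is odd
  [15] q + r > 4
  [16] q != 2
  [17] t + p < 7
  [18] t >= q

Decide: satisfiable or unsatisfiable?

Satisfiable

Try p = 3, q = 3, r = 2, s = 4, t = 3, u = 3.
Check constraint 2: s - t = 1; constraint 3: r - t = -1; constraint 4: s - u = 1. The remaining constraints are straightforward to verify.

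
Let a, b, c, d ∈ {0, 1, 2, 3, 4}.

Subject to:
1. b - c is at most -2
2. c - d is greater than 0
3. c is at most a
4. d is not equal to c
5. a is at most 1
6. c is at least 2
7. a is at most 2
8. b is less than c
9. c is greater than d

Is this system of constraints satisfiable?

From constraint 6: c ≥ 2. From constraints 3 and 5: c ≤ a and a ≤ 1, so c ≤ 1. But 1 < 2, so no value of c works.

Unsatisfiable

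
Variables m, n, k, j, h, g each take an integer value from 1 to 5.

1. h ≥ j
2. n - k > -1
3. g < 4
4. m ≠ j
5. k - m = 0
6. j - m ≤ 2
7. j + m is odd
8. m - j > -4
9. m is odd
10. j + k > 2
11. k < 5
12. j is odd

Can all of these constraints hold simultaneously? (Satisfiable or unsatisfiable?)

Unsatisfiable

Constraint 12 makes j odd and constraint 9 makes m odd, so j + m must be even. Constraint 7 says j + m is odd — contradiction.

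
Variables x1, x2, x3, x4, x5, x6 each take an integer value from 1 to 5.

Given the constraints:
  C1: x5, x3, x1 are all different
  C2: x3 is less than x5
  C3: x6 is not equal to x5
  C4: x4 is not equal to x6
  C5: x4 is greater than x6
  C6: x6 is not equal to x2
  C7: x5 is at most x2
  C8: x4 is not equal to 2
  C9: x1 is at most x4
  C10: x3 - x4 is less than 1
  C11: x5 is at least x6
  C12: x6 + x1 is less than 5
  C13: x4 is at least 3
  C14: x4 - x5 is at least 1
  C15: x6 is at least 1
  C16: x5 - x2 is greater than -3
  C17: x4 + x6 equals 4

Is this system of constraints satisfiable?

Satisfiable

Setting (x1, x2, x3, x4, x5, x6) = (3, 4, 1, 3, 2, 1) satisfies everything: constraint 10: x3 - x4 = -2; constraint 12: x6 + x1 = 4; constraint 14: x4 - x5 = 1, and the others follow.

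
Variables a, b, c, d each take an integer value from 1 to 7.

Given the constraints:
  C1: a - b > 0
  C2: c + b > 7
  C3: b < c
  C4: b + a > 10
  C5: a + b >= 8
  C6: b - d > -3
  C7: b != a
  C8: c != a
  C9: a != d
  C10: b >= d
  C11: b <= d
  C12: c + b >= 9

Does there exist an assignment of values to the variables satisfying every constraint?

Take a = 7, b = 4, c = 5, d = 4. Then constraint 1: a - b = 3; constraint 2: c + b = 9, and every other listed constraint is also met.

Satisfiable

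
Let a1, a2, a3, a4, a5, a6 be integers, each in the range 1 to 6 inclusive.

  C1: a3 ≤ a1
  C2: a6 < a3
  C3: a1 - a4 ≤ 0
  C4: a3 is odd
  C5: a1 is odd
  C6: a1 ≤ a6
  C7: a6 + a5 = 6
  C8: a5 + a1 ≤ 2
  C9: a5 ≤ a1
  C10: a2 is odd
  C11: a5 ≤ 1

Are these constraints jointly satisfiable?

Unsatisfiable

Constraints 1, 2, and 6 give a1 ≤ a6, a6 < a3, a3 ≤ a1. Chaining: a1 ≤ a6 < a3 ≤ a1, which forces a1 < a1 — impossible.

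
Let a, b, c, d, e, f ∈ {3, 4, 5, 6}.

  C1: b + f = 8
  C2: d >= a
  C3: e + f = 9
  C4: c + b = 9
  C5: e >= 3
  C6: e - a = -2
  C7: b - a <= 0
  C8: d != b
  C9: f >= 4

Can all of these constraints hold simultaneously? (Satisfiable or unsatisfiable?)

Satisfiable

One satisfying assignment is a = 6, b = 3, c = 6, d = 6, e = 4, f = 5.
For the less obvious constraints — constraint 1: b + f = 8; constraint 3: e + f = 9 — and the others hold by inspection.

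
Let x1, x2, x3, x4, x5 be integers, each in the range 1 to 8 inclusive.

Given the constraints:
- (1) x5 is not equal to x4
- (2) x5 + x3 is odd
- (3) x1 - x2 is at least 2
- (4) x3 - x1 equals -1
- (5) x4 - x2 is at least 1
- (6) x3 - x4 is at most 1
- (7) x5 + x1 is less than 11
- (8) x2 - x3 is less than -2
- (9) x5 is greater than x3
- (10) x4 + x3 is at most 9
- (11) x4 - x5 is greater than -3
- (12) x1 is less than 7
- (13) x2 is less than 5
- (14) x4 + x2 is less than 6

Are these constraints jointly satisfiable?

Satisfiable

One satisfying assignment is x1 = 5, x2 = 1, x3 = 4, x4 = 4, x5 = 5.
For the less obvious constraints — constraint 3: x1 - x2 = 4; constraint 4: x3 - x1 = -1 — and the others hold by inspection.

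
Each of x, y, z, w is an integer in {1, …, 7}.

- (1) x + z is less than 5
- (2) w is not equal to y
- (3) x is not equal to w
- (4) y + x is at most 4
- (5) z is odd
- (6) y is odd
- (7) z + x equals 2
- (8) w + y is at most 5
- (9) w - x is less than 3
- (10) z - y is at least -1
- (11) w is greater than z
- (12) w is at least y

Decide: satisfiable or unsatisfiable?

Satisfiable

Try x = 1, y = 1, z = 1, w = 2.
Check constraint 1: x + z = 2; constraint 4: y + x = 2. The remaining constraints are straightforward to verify.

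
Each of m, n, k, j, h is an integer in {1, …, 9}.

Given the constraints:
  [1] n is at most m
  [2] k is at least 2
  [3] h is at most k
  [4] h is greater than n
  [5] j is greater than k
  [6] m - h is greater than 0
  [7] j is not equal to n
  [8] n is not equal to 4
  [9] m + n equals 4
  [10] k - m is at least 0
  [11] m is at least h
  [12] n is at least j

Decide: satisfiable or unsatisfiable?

Constraints 4, 5, 6, 10, and 12 give n < h, h < m, m ≤ k, k < j, j ≤ n. Chaining: n < h < m ≤ k < j ≤ n, which forces n < n — impossible.

Unsatisfiable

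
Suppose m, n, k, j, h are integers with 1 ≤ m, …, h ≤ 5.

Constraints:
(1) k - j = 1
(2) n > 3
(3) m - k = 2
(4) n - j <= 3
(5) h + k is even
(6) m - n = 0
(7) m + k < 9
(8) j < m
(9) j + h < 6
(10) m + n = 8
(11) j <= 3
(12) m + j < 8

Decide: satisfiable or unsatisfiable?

The assignment m = 4, n = 4, k = 2, j = 1, h = 4 works:
  constraint 1 holds since k - j = 1.
  constraint 3 holds since m - k = 2.
The rest check out directly.

Satisfiable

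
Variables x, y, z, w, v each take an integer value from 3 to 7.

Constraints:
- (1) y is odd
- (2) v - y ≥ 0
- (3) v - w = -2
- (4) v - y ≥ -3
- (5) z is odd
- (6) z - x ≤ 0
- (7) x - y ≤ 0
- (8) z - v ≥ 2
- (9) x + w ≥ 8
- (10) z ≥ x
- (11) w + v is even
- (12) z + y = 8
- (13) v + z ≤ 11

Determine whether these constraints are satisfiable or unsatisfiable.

Unsatisfiable

Constraints 2, 6, 7, and 8 give x − z ≥ 0, z − v ≥ 2, v − y ≥ 0, y − x ≥ 0.
Adding all 4 inequalities: the left sides telescope to 0, and the right sides sum to 0 + 2 + 0 + 0 = 2. So 0 ≥ 2, which is false.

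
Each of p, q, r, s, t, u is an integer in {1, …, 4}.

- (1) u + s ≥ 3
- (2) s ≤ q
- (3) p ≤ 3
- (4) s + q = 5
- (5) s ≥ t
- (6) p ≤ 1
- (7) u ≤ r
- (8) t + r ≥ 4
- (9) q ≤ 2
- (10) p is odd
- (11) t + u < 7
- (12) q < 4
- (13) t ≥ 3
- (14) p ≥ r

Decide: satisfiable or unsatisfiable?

From constraints 5 and 13: s ≥ t and t ≥ 3, so s ≥ 3. From constraints 2 and 9: s ≤ q and q ≤ 2, so s ≤ 2. But 2 < 3, so no value of s works.

Unsatisfiable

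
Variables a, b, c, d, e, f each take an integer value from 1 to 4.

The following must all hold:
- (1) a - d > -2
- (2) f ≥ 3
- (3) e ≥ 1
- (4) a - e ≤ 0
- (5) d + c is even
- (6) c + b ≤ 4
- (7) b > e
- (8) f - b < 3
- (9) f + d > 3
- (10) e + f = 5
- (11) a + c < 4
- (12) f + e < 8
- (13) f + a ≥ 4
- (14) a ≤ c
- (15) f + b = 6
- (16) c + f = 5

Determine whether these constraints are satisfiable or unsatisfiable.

One satisfying assignment is a = 1, b = 2, c = 1, d = 1, e = 1, f = 4.
For the less obvious constraints — constraint 1: a - d = 0; constraint 4: a - e = 0 — and the others hold by inspection.

Satisfiable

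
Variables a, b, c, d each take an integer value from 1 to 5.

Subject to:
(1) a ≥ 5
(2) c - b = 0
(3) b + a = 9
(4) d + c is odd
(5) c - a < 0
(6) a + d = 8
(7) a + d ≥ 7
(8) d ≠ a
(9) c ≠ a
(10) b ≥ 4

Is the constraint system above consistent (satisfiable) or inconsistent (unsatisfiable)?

Satisfiable

Try a = 5, b = 4, c = 4, d = 3.
Check constraint 2: c - b = 0; constraint 3: b + a = 9. The remaining constraints are straightforward to verify.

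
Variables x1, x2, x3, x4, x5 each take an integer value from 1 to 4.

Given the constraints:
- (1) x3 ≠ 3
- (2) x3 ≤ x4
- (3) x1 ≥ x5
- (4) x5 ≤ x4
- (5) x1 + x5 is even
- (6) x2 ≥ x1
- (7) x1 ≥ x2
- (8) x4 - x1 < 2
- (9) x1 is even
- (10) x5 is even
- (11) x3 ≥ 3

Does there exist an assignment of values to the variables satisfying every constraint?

Take x1 = 4, x2 = 4, x3 = 4, x4 = 4, x5 = 4. Then constraint 5: x1 + x5 = 8 is even; constraint 8: x4 - x1 = 0, and every other listed constraint is also met.

Satisfiable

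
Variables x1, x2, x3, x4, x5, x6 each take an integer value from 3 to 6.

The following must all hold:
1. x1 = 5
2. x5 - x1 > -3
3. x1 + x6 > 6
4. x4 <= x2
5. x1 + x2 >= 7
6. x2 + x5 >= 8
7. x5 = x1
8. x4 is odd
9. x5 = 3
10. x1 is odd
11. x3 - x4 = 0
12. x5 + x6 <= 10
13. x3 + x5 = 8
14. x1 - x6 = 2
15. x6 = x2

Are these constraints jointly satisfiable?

Constraint 9 fixes x5 = 3 and constraint 1 fixes x1 = 5, but constraint 7 requires x5 = x1. Since 3 ≠ 5, contradiction.

Unsatisfiable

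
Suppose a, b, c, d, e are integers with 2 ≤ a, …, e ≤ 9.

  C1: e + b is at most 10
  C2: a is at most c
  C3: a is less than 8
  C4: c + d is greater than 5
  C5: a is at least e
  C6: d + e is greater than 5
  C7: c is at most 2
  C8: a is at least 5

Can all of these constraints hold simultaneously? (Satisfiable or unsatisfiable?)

From constraints 2 and 8: c ≥ a and a ≥ 5, so c ≥ 5. From constraint 7: c ≤ 2. But 2 < 5, so no value of c works.

Unsatisfiable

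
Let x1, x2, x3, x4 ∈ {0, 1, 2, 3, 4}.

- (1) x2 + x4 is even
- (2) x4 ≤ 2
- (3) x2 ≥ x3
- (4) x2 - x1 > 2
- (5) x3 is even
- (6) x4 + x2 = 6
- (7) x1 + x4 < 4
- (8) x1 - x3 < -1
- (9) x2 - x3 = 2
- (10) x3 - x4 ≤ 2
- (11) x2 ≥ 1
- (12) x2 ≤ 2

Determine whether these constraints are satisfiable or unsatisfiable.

From constraint 2: x4 ≤ 2. From constraint 12: x2 ≤ 2. Hence x4 + x2 ≤ 4. But constraint 6 requires x4 + x2 = 6, and 6 > 4. Contradiction.

Unsatisfiable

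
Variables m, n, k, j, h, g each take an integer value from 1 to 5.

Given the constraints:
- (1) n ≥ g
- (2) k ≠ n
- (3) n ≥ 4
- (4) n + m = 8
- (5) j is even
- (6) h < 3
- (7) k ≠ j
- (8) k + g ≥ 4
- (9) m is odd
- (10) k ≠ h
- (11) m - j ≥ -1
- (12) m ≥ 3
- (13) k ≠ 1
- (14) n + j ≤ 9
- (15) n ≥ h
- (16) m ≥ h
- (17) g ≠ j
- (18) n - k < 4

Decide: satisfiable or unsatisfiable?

The assignment m = 3, n = 5, k = 3, j = 2, h = 1, g = 3 works:
  constraint 4 holds since n + m = 8.
  constraint 8 holds since k + g = 6.
The rest check out directly.

Satisfiable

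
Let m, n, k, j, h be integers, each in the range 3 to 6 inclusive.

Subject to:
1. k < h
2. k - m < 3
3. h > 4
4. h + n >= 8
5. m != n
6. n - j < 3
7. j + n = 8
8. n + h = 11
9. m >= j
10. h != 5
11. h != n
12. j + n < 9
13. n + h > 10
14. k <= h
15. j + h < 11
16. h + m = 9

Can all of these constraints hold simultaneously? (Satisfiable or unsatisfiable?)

Setting (m, n, k, j, h) = (3, 5, 5, 3, 6) satisfies everything: constraint 2: k - m = 2; constraint 4: h + n = 11, and the others follow.

Satisfiable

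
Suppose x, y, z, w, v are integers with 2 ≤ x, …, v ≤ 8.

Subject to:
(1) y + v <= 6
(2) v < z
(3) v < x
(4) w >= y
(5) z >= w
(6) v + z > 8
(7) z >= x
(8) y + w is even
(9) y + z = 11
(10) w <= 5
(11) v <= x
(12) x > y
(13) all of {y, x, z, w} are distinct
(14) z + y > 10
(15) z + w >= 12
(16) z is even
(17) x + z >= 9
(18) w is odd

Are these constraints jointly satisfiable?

Satisfiable

The assignment x = 4, y = 3, z = 8, w = 5, v = 3 works:
  constraint 1 holds since y + v = 6.
  constraint 6 holds since v + z = 11.
  constraint 9 holds since y + z = 11.
The rest check out directly.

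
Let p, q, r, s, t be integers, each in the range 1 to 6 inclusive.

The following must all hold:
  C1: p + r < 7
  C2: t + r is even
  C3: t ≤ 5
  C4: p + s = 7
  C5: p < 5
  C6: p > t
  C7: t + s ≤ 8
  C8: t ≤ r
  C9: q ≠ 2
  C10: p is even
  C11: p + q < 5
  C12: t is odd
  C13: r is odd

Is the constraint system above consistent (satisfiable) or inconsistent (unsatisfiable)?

Setting (p, q, r, s, t) = (2, 1, 3, 5, 1) satisfies everything: constraint 1: p + r = 5; constraint 4: p + s = 7, and the others follow.

Satisfiable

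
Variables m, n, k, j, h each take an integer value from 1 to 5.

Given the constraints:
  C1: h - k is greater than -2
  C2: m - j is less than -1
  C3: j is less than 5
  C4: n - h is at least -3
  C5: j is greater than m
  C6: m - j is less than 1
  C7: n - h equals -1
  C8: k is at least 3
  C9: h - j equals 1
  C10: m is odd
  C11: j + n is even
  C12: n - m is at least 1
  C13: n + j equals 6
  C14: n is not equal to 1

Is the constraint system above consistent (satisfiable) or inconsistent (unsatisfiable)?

The assignment m = 1, n = 3, k = 4, j = 3, h = 4 works:
  constraint 1 holds since h - k = 0.
  constraint 2 holds since m - j = -2.
  constraint 4 holds since n - h = -1.
The rest check out directly.

Satisfiable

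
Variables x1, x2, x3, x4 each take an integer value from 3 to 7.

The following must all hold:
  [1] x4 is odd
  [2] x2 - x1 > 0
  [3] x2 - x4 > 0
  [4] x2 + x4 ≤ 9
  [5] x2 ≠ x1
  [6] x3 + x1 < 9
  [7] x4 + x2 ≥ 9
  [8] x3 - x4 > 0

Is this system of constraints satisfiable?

Satisfiable

Take x1 = 3, x2 = 6, x3 = 4, x4 = 3. Then constraint 2: x2 - x1 = 3; constraint 3: x2 - x4 = 3, and every other listed constraint is also met.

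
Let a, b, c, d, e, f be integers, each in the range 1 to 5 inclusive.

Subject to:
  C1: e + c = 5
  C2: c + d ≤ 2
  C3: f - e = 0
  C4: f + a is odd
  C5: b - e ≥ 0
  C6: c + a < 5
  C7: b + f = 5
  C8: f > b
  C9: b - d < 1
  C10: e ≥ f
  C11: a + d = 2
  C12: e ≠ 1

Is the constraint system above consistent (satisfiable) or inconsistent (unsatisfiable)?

Unsatisfiable

Constraints 5, 8, and 10 give e ≤ b, b < f, f ≤ e. Chaining: e ≤ b < f ≤ e, which forces e < e — impossible.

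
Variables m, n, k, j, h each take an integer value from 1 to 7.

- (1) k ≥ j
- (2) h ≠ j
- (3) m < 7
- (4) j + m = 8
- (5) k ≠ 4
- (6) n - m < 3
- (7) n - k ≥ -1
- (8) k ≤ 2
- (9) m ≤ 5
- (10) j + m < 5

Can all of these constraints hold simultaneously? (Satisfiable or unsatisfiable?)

Unsatisfiable

From constraints 1 and 8: j ≤ k ≤ 2. From constraint 9: m ≤ 5. Hence j + m ≤ 7. But constraint 4 requires j + m = 8, and 8 > 7. Contradiction.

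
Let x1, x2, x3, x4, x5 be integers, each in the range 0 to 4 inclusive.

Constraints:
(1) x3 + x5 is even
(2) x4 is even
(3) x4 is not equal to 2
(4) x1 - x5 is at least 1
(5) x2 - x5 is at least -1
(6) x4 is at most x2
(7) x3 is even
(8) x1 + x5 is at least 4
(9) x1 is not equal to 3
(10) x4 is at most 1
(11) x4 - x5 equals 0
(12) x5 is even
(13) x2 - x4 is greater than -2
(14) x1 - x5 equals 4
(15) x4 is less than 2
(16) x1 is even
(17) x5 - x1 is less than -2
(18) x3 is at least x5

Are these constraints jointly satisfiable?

Setting (x1, x2, x3, x4, x5) = (4, 0, 2, 0, 0) satisfies everything: constraint 4: x1 - x5 = 4; constraint 5: x2 - x5 = 0; constraint 8: x1 + x5 = 4, and the others follow.

Satisfiable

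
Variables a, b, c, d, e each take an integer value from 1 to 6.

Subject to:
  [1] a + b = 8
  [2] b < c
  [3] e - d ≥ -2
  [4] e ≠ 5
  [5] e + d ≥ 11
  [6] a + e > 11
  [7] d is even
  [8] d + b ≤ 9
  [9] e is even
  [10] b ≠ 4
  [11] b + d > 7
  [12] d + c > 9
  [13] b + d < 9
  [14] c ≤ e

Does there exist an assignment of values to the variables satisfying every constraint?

Satisfiable

Try a = 6, b = 2, c = 4, d = 6, e = 6.
Check constraint 1: a + b = 8; constraint 3: e - d = 0; constraint 5: e + d = 12. The remaining constraints are straightforward to verify.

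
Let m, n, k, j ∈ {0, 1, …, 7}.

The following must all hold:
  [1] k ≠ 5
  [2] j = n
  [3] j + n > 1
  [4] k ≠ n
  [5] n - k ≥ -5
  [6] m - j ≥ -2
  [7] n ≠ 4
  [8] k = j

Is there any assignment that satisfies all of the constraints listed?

From constraints 2 and 8, k = j = n, so k = n. But constraint 4 says k ≠ n. Contradiction.

Unsatisfiable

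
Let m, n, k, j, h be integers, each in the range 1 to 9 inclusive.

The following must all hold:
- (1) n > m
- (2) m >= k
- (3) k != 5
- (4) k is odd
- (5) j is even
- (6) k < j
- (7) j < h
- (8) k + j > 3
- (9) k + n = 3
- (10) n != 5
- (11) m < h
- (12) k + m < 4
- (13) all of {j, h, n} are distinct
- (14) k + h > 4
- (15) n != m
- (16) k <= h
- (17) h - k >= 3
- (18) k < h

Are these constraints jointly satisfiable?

Satisfiable

Try m = 1, n = 2, k = 1, j = 4, h = 6.
Check constraint 8: k + j = 5; constraint 9: k + n = 3; constraint 12: k + m = 2. The remaining constraints are straightforward to verify.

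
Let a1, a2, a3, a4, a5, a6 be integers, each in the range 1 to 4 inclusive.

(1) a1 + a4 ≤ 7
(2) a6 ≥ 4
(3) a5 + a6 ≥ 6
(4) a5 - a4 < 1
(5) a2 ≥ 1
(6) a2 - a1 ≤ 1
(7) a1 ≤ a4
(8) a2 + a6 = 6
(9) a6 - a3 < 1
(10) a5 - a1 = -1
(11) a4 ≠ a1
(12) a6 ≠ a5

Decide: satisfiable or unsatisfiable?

Satisfiable

Setting (a1, a2, a3, a4, a5, a6) = (3, 2, 4, 4, 2, 4) satisfies everything: constraint 1: a1 + a4 = 7; constraint 3: a5 + a6 = 6, and the others follow.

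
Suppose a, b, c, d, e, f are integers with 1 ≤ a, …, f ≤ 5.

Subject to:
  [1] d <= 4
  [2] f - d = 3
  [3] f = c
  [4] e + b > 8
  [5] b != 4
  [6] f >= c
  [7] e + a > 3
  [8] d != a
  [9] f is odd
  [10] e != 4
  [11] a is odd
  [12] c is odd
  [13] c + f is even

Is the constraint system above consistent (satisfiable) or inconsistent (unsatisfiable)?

Satisfiable

Setting (a, b, c, d, e, f) = (1, 5, 5, 2, 5, 5) satisfies everything: constraint 2: f - d = 3; constraint 4: e + b = 10, and the others follow.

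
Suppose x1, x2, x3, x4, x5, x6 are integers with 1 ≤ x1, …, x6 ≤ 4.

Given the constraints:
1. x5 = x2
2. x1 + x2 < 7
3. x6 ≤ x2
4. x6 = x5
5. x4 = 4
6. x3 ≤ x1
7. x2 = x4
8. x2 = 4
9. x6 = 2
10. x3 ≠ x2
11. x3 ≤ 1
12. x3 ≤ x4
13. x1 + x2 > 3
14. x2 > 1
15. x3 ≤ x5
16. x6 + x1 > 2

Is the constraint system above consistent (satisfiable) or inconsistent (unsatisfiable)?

Constraint 9 fixes x6 = 2 and constraint 5 fixes x4 = 4. Constraints 1, 4, and 7 give x6 = x5 = x2 = x4, so x6 = x4. But 2 ≠ 4 — contradiction.

Unsatisfiable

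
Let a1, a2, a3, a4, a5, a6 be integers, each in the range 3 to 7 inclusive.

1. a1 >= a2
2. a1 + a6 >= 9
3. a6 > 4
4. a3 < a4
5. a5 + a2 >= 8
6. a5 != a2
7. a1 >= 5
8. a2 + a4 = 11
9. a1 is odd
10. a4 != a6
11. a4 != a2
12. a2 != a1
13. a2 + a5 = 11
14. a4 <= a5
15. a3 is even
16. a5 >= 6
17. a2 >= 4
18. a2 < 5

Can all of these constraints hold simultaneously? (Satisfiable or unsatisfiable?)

Setting (a1, a2, a3, a4, a5, a6) = (7, 4, 6, 7, 7, 5) satisfies everything: constraint 2: a1 + a6 = 12; constraint 5: a5 + a2 = 11; constraint 8: a2 + a4 = 11, and the others follow.

Satisfiable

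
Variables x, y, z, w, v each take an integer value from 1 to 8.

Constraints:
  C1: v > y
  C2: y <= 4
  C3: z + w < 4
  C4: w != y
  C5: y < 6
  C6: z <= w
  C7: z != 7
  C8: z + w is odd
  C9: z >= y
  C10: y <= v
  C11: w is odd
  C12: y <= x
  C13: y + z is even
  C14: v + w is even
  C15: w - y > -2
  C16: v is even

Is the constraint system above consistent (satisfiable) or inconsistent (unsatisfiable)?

Constraint 16 makes v even and constraint 11 makes w odd, so v + w must be odd. Constraint 14 says v + w is even — contradiction.

Unsatisfiable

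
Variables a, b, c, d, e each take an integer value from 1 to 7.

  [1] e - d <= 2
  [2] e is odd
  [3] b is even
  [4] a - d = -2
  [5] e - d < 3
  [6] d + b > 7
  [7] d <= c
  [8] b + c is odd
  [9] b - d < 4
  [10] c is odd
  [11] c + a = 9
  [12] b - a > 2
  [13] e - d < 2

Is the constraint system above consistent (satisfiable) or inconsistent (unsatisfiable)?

Satisfiable

Try a = 2, b = 6, c = 7, d = 4, e = 5.
Check constraint 1: e - d = 1; constraint 4: a - d = -2. The remaining constraints are straightforward to verify.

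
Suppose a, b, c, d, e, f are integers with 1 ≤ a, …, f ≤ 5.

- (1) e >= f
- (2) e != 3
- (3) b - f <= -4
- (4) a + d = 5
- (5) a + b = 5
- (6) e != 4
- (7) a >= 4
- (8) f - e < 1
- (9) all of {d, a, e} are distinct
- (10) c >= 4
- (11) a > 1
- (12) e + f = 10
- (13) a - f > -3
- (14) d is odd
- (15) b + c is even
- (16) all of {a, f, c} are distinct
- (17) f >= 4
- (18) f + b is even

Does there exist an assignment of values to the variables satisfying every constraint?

Constraints 7, 10, and 17 confine each of a, f, c to the 2 values {4, 5} (the domain already gives each ≤ 5).
Constraint 16 requires all 3 of them to be distinct, but only 2 values are available — impossible by the pigeonhole principle.

Unsatisfiable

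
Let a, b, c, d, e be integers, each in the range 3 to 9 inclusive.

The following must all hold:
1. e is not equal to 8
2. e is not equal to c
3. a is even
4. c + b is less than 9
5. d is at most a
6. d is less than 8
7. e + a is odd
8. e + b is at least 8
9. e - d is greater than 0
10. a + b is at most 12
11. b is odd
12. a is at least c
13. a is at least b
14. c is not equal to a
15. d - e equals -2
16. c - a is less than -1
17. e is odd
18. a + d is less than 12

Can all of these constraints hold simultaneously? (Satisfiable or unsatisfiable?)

Take a = 6, b = 3, c = 3, d = 5, e = 7. Then constraint 4: c + b = 6; constraint 8: e + b = 10; constraint 9: e - d = 2, and every other listed constraint is also met.

Satisfiable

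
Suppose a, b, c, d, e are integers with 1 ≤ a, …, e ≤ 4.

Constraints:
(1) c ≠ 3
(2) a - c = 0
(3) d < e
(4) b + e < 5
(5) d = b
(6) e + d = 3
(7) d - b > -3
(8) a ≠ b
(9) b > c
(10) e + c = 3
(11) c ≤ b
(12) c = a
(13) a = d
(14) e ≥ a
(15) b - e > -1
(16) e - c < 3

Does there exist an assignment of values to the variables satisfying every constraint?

From constraints 5 and 13, a = d = b, so a = b. But constraint 8 says a ≠ b. Contradiction.

Unsatisfiable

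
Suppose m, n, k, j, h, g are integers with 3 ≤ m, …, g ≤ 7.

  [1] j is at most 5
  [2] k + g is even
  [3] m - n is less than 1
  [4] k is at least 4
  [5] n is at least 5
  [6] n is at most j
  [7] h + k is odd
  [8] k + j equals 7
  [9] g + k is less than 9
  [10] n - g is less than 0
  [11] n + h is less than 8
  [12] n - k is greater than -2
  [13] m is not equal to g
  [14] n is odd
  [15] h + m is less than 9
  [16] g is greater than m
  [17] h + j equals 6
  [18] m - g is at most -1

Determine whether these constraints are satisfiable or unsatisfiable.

From constraint 4: k ≥ 4. From constraints 5 and 6: j ≥ n ≥ 5. Hence k + j ≥ 9. But constraint 8 requires k + j = 7, and 7 < 9. Contradiction.

Unsatisfiable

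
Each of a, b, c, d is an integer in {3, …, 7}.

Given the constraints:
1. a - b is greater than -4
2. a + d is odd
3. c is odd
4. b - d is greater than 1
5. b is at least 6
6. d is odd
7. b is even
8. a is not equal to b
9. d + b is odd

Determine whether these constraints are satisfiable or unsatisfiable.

Satisfiable

Take a = 4, b = 6, c = 3, d = 3. Then constraint 1: a - b = -2; constraint 2: a + d = 7 is odd; constraint 4: b - d = 3, and every other listed constraint is also met.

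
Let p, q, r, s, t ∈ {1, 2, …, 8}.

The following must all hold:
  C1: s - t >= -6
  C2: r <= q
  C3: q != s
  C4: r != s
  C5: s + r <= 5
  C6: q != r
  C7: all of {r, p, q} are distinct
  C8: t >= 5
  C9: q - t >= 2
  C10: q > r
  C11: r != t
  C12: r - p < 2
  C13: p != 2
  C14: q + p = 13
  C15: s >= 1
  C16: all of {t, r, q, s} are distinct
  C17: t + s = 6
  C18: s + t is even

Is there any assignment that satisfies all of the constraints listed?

Setting (p, q, r, s, t) = (5, 8, 4, 1, 5) satisfies everything: constraint 1: s - t = -4; constraint 5: s + r = 5; constraint 9: q - t = 3, and the others follow.

Satisfiable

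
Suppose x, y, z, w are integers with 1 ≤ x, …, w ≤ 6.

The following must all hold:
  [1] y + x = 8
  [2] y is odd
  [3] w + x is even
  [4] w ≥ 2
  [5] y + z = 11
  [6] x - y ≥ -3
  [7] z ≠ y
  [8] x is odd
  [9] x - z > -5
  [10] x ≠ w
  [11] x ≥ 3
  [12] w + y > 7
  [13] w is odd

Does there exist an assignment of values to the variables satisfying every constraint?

Satisfiable

Take x = 3, y = 5, z = 6, w = 5. Then constraint 1: y + x = 8; constraint 5: y + z = 11, and every other listed constraint is also met.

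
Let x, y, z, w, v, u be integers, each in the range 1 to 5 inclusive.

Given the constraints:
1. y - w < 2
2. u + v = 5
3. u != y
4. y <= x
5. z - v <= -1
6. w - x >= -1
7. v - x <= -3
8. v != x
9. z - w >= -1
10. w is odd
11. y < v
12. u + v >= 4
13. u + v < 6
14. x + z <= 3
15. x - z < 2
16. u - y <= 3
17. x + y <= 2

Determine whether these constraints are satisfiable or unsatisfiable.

Constraints 5, 6, 7, and 9 give x − v ≥ 3, v − z ≥ 1, z − w ≥ -1, w − x ≥ -1.
Adding all 4 inequalities: the left sides telescope to 0, and the right sides sum to 3 + 1 + (-1) + (-1) = 2. So 0 ≥ 2, which is false.

Unsatisfiable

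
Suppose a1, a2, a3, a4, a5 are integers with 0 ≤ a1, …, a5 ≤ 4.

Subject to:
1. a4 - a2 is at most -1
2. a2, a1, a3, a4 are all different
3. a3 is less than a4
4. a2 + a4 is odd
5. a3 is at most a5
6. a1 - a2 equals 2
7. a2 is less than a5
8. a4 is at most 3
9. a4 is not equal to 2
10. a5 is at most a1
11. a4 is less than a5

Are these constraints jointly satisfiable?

Satisfiable

The assignment a1 = 4, a2 = 2, a3 = 0, a4 = 1, a5 = 3 works:
  constraint 1 holds since a4 - a2 = -1.
  constraint 2 holds since values 2, 4, 0, 1 are distinct.
  constraint 6 holds since a1 - a2 = 2.
The rest check out directly.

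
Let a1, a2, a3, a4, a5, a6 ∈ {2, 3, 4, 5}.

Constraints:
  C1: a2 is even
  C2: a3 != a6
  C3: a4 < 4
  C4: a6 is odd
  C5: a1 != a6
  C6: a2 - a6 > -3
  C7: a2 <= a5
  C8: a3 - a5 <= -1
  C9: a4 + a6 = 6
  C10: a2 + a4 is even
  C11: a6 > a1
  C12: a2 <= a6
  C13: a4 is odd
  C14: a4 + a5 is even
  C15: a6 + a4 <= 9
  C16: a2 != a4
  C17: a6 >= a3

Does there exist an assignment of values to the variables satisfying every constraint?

Unsatisfiable

Constraint 1 makes a2 even and constraint 13 makes a4 odd, so a2 + a4 must be odd. Constraint 10 says a2 + a4 is even — contradiction.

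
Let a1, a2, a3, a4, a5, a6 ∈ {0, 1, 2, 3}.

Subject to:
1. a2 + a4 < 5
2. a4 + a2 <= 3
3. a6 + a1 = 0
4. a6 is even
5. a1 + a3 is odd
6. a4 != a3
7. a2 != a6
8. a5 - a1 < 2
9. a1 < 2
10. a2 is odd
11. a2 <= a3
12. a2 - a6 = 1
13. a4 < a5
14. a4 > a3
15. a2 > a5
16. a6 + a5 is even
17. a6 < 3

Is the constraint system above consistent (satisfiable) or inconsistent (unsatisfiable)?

Unsatisfiable

Constraints 11, 13, 14, and 15 give a4 < a5, a5 < a2, a2 ≤ a3, a3 < a4. Chaining: a4 < a5 < a2 ≤ a3 < a4, which forces a4 < a4 — impossible.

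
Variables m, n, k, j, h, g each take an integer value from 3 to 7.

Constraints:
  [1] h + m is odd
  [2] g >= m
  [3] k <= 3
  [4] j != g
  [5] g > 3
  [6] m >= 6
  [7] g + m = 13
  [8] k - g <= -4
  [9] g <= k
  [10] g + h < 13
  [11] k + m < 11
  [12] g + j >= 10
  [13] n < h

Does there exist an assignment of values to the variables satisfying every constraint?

From constraints 2 and 6: g ≥ m and m ≥ 6, so g ≥ 6. From constraints 3 and 9: g ≤ k and k ≤ 3, so g ≤ 3. But 3 < 6, so no value of g works.

Unsatisfiable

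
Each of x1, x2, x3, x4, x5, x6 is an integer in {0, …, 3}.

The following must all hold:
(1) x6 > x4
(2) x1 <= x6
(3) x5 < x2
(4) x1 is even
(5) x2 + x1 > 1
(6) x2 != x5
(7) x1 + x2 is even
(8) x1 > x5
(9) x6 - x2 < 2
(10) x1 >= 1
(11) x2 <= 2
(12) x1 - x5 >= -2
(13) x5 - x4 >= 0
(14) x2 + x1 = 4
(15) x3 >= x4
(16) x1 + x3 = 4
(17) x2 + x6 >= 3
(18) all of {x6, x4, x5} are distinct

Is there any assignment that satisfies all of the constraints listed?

Satisfiable

Take x1 = 2, x2 = 2, x3 = 2, x4 = 0, x5 = 1, x6 = 2. Then constraint 5: x2 + x1 = 4; constraint 9: x6 - x2 = 0, and every other listed constraint is also met.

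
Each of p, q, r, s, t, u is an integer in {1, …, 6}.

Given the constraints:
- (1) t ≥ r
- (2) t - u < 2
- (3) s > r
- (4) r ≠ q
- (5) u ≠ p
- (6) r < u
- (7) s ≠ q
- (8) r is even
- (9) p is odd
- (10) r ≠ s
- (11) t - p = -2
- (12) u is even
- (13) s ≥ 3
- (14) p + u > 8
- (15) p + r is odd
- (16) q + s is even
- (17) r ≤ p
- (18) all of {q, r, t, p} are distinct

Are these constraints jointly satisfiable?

Satisfiable

The assignment p = 5, q = 1, r = 2, s = 3, t = 3, u = 4 works:
  constraint 2 holds since t - u = -1.
  constraint 11 holds since t - p = -2.
  constraint 14 holds since p + u = 9.
The rest check out directly.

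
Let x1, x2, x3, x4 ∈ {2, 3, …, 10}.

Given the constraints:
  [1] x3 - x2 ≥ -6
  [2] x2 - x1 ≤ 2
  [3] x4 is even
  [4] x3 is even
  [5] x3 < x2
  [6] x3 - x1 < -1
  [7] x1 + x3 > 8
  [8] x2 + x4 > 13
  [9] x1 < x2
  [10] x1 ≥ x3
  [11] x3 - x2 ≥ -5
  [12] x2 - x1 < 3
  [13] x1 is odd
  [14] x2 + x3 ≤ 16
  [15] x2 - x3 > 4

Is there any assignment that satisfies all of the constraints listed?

Satisfiable

Try x1 = 7, x2 = 9, x3 = 4, x4 = 6.
Check constraint 1: x3 - x2 = -5; constraint 2: x2 - x1 = 2; constraint 6: x3 - x1 = -3. The remaining constraints are straightforward to verify.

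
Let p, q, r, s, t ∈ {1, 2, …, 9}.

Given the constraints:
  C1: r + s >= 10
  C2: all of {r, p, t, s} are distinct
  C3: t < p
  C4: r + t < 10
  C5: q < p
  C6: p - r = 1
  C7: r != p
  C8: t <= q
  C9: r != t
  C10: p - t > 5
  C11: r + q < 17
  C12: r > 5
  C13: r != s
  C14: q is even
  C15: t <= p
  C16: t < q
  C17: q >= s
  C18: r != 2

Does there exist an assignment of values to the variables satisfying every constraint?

Satisfiable

Try p = 9, q = 8, r = 8, s = 2, t = 1.
Check constraint 1: r + s = 10; constraint 4: r + t = 9; constraint 6: p - r = 1. The remaining constraints are straightforward to verify.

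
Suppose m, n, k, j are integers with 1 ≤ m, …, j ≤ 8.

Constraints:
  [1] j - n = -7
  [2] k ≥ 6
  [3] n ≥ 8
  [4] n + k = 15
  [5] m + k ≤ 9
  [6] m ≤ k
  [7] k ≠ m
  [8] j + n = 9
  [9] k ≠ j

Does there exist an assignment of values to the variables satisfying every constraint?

Take m = 1, n = 8, k = 7, j = 1. Then constraint 1: j - n = -7; constraint 4: n + k = 15; constraint 5: m + k = 8, and every other listed constraint is also met.

Satisfiable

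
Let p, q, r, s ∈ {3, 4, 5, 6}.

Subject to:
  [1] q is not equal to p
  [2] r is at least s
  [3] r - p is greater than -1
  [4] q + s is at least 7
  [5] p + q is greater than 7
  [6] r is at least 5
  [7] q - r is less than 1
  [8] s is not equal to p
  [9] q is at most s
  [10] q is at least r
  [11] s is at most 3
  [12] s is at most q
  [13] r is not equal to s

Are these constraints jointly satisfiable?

Unsatisfiable

From constraints 6 and 10: q ≥ r and r ≥ 5, so q ≥ 5. From constraints 9 and 11: q ≤ s and s ≤ 3, so q ≤ 3. But 3 < 5, so no value of q works.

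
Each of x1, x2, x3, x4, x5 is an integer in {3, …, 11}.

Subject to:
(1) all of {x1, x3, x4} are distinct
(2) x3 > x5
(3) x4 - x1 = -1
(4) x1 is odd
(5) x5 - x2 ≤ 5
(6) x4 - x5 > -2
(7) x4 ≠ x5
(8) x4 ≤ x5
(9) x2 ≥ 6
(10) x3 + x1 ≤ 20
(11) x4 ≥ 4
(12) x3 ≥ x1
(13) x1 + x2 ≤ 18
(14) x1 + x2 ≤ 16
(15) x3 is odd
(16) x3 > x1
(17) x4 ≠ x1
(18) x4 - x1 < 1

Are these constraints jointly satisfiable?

Satisfiable

Setting (x1, x2, x3, x4, x5) = (9, 6, 11, 8, 9) satisfies everything: constraint 3: x4 - x1 = -1; constraint 5: x5 - x2 = 3, and the others follow.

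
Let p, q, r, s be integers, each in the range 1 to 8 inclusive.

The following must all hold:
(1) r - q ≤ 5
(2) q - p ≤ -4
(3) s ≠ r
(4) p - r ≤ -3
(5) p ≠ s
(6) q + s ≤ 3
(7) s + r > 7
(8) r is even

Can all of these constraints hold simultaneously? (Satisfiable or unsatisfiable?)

Unsatisfiable

Constraints 1, 2, and 4 give q − r ≥ -5, r − p ≥ 3, p − q ≥ 4.
Adding all 3 inequalities: the left sides telescope to 0, and the right sides sum to (-5) + 3 + 4 = 2. So 0 ≥ 2, which is false.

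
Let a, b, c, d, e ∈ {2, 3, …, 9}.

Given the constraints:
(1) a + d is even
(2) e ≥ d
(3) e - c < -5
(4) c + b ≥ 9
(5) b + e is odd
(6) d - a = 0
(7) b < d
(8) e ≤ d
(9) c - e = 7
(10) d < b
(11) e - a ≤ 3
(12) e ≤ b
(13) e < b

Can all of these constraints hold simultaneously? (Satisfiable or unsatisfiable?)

Unsatisfiable

Constraints 2, 7, and 13 give d ≤ e, e < b, b < d. Chaining: d ≤ e < b < d, which forces d < d — impossible.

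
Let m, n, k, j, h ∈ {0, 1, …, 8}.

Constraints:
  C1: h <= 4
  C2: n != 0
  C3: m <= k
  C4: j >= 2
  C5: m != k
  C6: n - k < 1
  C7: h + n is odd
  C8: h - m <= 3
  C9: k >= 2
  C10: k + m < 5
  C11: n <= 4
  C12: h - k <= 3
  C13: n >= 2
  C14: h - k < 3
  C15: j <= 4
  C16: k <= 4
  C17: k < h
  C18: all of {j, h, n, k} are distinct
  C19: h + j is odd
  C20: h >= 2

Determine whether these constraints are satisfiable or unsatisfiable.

Constraints 1, 4, 9, 11, 13, 15, 16, and 20 confine each of j, h, n, k to the 3 values {2, …, 4}.
Constraint 18 requires all 4 of them to be distinct, but only 3 values are available — impossible by the pigeonhole principle.

Unsatisfiable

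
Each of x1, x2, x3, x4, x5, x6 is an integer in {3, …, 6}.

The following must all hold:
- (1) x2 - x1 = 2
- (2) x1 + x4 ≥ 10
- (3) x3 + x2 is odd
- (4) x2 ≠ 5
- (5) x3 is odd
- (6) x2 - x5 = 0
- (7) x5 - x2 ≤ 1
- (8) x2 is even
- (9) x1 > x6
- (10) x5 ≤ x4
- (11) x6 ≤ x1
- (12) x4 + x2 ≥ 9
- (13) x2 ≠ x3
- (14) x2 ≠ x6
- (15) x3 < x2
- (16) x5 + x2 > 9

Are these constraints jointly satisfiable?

One satisfying assignment is x1 = 4, x2 = 6, x3 = 5, x4 = 6, x5 = 6, x6 = 3.
For the less obvious constraints — constraint 1: x2 - x1 = 2; constraint 2: x1 + x4 = 10; constraint 6: x2 - x5 = 0 — and the others hold by inspection.

Satisfiable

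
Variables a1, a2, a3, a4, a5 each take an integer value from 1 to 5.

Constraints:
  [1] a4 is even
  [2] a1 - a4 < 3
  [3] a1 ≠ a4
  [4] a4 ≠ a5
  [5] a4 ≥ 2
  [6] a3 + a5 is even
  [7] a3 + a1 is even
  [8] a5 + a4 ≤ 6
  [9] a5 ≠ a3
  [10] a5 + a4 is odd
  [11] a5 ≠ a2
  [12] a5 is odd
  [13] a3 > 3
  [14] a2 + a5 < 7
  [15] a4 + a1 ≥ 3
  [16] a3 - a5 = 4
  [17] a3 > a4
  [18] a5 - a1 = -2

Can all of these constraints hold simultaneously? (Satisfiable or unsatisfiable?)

Satisfiable

One satisfying assignment is a1 = 3, a2 = 3, a3 = 5, a4 = 2, a5 = 1.
For the less obvious constraints — constraint 2: a1 - a4 = 1; constraint 8: a5 + a4 = 3; constraint 14: a2 + a5 = 4 — and the others hold by inspection.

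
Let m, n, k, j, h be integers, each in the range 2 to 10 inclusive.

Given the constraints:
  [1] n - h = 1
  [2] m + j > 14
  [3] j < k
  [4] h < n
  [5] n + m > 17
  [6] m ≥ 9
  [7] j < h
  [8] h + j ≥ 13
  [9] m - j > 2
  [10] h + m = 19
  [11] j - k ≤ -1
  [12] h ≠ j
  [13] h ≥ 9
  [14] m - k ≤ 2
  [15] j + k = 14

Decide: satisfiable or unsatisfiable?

Satisfiable

The assignment m = 10, n = 10, k = 9, j = 5, h = 9 works:
  constraint 1 holds since n - h = 1.
  constraint 2 holds since m + j = 15.
The rest check out directly.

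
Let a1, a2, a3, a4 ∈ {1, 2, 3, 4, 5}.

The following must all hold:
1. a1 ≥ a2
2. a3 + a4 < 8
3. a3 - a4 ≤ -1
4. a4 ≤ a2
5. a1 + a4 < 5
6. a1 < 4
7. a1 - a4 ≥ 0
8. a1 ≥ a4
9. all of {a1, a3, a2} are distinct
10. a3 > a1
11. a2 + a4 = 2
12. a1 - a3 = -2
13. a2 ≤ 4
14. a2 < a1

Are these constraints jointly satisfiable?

Unsatisfiable

Constraints 3, 4, 10, and 14 give a2 < a1, a1 < a3, a3 < a4, a4 ≤ a2. Chaining: a2 < a1 < a3 < a4 ≤ a2, which forces a2 < a2 — impossible.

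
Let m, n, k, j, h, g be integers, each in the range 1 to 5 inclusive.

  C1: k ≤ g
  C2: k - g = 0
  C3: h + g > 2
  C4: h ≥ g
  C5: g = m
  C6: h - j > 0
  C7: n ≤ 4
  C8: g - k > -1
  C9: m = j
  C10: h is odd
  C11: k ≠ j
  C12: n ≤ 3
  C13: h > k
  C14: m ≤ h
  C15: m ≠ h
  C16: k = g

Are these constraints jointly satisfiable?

Unsatisfiable

From constraints 5, 9, and 16, k = g = m = j, so k = j. But constraint 11 says k ≠ j. Contradiction.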